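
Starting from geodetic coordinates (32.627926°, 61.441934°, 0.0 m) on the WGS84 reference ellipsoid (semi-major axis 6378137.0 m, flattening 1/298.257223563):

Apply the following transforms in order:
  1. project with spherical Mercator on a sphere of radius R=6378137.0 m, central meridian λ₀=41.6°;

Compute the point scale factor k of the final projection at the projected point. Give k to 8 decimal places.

1.18738094

start: φ=32.627926°, λ=61.441934°, h=0.000 m
→ into merc (λ₀=41.6°): φ=32.62792600°, λ−λ₀=19.84193400°
scale k = 1.18738094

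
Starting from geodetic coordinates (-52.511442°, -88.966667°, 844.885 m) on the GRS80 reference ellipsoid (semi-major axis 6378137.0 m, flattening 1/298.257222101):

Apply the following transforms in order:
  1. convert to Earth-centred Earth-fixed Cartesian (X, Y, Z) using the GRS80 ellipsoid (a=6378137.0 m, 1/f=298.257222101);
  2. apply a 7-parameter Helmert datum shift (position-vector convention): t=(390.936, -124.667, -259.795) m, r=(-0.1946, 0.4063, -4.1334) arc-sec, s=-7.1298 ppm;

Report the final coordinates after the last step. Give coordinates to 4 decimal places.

start: φ=-52.511442°, λ=-88.966667°, h=844.885 m
→ ECEF (a=6378137.000, f=1/298.257222101): X=70161.1362, Y=-3889841.0637, Z=-5038309.9727
→ Helmert 7p (PV): X=70463.6985, Y=-3889944.1563, Z=-5038530.3139

X=70463.6985 m, Y=-3889944.1563 m, Z=-5038530.3139 m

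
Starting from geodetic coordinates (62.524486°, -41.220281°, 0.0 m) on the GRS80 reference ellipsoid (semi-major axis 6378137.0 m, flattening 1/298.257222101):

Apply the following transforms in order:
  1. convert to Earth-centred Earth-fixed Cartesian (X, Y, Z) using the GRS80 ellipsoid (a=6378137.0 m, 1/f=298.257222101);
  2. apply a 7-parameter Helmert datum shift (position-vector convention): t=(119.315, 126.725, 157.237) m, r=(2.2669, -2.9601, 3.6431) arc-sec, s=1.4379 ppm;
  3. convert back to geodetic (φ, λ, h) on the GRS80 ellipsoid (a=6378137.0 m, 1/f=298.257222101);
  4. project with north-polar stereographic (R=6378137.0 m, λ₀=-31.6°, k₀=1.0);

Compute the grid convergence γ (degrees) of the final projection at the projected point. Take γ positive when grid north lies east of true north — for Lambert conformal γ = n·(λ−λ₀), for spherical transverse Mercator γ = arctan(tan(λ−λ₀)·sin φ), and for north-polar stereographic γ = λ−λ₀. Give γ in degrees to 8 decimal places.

start: φ=62.524486°, λ=-41.220281°, h=0.000 m
→ ECEF (a=6378137.000, f=1/298.257222101): X=2219283.3216, Y=-1944223.7138, Z=5635721.0499
→ Helmert 7p (PV): X=2219359.2889, Y=-1944122.5249, Z=5635896.8719
→ geod (Bowring, a=6378137.000): φ=62.52528971°, λ=-41.21783083°, h=151.5921 m
→ into stereo (λ₀=-31.6°): φ=62.52528971°, λ−λ₀=-9.61783083°
convergence γ = -9.61783083°

-9.61783083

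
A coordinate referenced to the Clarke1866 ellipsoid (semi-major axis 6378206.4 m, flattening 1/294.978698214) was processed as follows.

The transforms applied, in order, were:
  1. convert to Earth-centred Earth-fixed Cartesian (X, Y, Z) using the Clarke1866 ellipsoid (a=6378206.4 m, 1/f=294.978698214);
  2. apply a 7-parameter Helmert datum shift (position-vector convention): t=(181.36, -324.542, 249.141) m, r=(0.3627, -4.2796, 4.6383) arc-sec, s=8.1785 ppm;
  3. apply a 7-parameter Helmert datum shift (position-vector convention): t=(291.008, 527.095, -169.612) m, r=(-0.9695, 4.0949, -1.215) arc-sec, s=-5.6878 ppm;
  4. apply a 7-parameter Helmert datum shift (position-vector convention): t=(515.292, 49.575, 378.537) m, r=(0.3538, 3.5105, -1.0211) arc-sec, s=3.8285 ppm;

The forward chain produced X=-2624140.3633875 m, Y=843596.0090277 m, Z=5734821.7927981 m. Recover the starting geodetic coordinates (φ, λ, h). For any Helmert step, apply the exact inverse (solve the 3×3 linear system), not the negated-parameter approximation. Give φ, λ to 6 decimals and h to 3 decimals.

φ=64.470989°, λ=162.190019°, h=2150.167 m

start: X=-2624140.3634, Y=843596.0090, Z=5734821.7928 m
→ Helmert⁻¹: X=-2624747.3784, Y=843540.0469, Z=5734375.1831
→ Helmert⁻¹: X=-2625172.1282, Y=842975.3294, Z=5734529.2578
→ Helmert⁻¹: X=-2625194.0767, Y=843362.0909, Z=5734286.2042
→ geod (Bowring, a=6378206.400): φ=64.47098900°, λ=162.19001900°, h=2150.1670 m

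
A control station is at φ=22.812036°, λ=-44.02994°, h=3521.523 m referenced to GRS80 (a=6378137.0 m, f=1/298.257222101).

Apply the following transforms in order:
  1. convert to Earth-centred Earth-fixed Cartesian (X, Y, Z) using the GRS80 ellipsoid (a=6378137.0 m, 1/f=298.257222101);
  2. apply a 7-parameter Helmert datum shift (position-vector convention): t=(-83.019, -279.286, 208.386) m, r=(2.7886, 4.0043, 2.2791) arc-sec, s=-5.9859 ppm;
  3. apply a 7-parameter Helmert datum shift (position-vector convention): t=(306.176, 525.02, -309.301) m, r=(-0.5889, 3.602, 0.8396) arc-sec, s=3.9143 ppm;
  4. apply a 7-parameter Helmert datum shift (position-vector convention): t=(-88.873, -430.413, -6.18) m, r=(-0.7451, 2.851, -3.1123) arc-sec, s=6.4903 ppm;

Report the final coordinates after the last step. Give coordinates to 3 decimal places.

start: φ=22.812036°, λ=-44.029940°, h=3521.523 m
→ ECEF (a=6378137.000, f=1/298.257222101): X=4231506.1776, Y=-4090593.4011, Z=2458910.4522
→ Helmert 7p (PV): X=4231490.7631, Y=-4090834.6890, Z=2458966.6695
→ Helmert 7p (PV): X=4231873.0953, Y=-4090301.4369, Z=2458604.7785
→ Helmert 7p (PV): X=4231783.9532, Y=-4090813.3703, Z=2458570.8378

X=4231783.953 m, Y=-4090813.370 m, Z=2458570.838 m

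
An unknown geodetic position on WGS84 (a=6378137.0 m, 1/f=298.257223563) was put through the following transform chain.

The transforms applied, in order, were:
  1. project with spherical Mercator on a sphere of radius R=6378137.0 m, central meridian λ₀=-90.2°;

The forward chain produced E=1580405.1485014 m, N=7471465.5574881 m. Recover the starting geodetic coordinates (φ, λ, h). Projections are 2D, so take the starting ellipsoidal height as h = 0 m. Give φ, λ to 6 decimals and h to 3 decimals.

start: E=1580405.1485, N=7471465.5575 m
→ merc⁻¹: φ=55.56074900°, λ=-76.00297900°

φ=55.560749°, λ=-76.002979°, h=0.000 m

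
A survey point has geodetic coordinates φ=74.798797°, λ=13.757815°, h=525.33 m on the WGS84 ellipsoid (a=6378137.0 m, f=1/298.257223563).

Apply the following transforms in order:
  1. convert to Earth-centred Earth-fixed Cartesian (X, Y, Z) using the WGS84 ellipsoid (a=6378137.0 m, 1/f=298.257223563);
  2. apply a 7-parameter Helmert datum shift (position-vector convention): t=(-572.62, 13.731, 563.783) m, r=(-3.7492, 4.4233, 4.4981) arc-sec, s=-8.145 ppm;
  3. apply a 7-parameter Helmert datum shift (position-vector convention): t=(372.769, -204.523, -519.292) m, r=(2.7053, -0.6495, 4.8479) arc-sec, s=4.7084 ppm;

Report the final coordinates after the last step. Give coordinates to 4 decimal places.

start: φ=74.798797°, λ=13.757815°, h=525.330 m
→ ECEF (a=6378137.000, f=1/298.257223563): X=1629646.7771, Y=399007.6265, Z=6133422.0610
→ Helmert 7p (PV): X=1629183.7111, Y=399165.1297, Z=6133893.6876
→ Helmert 7p (PV): X=1629535.4543, Y=398920.3270, Z=6133413.6419

X=1629535.4543 m, Y=398920.3270 m, Z=6133413.6419 m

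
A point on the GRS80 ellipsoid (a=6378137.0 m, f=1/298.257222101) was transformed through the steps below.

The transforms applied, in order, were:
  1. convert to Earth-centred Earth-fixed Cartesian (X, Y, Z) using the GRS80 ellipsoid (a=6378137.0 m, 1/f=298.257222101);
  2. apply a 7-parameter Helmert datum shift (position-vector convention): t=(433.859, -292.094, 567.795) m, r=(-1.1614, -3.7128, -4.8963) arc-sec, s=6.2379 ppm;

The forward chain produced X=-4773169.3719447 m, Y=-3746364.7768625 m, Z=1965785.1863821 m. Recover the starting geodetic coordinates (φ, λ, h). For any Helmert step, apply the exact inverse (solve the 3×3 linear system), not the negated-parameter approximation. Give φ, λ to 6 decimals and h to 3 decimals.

start: X=-4773169.3719, Y=-3746364.7769, Z=1965785.1864 m
→ Helmert⁻¹: X=-4773449.1523, Y=-3746173.6929, Z=1965269.9622
→ geod (Bowring, a=6378137.000): φ=18.05911800°, λ=-141.87539400°, h=2140.5210 m

φ=18.059118°, λ=-141.875394°, h=2140.521 m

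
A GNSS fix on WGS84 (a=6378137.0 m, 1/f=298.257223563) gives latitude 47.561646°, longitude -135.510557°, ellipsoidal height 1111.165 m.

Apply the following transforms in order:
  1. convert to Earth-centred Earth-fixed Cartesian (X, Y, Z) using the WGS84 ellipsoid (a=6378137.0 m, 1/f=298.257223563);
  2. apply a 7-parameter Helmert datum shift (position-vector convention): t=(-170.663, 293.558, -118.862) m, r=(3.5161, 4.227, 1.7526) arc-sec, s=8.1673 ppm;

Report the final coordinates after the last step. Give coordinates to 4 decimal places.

X=-3076568.1618 m, Y=-3021985.3550 m, Z=4684876.4130 m

start: φ=47.561646°, λ=-135.510557°, h=1111.165 m
→ ECEF (a=6378137.000, f=1/298.257223563): X=-3076494.0608, Y=-3022148.2268, Z=4684945.4819
→ Helmert 7p (PV): X=-3076568.1618, Y=-3021985.3550, Z=4684876.4130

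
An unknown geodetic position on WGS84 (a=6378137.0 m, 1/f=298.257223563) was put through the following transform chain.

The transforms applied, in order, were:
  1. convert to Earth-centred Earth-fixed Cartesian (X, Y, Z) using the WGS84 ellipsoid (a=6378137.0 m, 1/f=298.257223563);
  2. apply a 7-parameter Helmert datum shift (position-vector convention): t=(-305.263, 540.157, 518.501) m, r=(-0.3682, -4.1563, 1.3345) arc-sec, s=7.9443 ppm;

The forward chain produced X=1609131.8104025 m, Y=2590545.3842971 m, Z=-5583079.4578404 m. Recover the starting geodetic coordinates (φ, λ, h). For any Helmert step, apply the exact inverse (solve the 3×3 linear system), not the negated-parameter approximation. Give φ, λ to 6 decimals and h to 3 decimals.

φ=-61.522149°, λ=58.144581°, h=298.629 m

start: X=1609131.8104, Y=2590545.3843, Z=-5583079.4578 m
→ Helmert⁻¹: X=1609328.5335, Y=2589984.2067, Z=-5583581.4065
→ geod (Bowring, a=6378137.000): φ=-61.52214900°, λ=58.14458100°, h=298.6290 m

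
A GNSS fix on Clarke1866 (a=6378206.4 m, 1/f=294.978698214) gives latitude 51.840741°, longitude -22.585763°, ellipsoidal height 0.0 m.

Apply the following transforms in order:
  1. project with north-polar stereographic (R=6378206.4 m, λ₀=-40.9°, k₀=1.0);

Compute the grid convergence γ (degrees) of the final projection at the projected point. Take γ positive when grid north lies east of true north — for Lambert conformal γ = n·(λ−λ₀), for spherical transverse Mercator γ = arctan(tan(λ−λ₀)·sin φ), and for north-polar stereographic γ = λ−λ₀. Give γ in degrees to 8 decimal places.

start: φ=51.840741°, λ=-22.585763°, h=0.000 m
→ into stereo (λ₀=-40.9°): φ=51.84074100°, λ−λ₀=18.31423700°
convergence γ = 18.31423700°

18.31423700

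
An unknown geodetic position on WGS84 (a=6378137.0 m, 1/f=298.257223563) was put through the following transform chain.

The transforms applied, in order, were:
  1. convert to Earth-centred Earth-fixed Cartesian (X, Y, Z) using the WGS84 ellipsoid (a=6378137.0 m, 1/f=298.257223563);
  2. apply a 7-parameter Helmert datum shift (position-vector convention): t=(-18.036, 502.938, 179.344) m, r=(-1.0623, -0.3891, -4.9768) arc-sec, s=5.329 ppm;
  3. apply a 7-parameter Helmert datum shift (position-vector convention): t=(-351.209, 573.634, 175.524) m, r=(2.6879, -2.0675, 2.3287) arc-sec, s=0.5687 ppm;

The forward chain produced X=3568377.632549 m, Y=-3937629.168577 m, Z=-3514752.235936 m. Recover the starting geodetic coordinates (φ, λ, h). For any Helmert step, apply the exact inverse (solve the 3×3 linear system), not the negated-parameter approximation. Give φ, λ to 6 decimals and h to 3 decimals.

start: X=3568377.6325, Y=-3937629.1686, Z=-3514752.2359 m
→ Helmert⁻¹: X=3568647.1175, Y=-3938286.6563, Z=-3514910.2104
→ Helmert⁻¹: X=3568734.5382, Y=-3938664.3941, Z=-3515097.8395
→ geod (Bowring, a=6378137.000): φ=-33.65624600°, λ=-47.82098900°, h=587.1010 m

φ=-33.656246°, λ=-47.820989°, h=587.101 m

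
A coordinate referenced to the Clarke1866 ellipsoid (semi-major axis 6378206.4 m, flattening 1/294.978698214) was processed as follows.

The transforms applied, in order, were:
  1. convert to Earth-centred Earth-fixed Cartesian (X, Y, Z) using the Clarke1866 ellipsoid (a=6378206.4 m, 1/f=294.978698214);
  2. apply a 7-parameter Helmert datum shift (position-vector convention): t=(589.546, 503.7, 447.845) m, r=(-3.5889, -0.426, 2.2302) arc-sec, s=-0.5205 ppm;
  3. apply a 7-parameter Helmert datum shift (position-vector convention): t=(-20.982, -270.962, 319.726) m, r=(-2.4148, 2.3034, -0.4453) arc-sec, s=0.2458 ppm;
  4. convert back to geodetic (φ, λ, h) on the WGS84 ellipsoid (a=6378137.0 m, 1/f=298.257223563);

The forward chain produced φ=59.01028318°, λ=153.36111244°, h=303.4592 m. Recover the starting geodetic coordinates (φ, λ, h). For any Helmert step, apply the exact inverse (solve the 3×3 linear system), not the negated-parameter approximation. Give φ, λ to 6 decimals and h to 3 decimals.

start: φ=59.010283°, λ=153.361112°, h=303.459 m
→ ECEF (a=6378137.000, f=1/298.257223563): X=-2942792.7468, Y=1476139.8593, Z=5444786.2341
→ Helmert⁻¹: X=-2942835.0279, Y=1476340.3655, Z=5444449.5906
→ Helmert⁻¹: X=-2943398.9059, Y=1475774.5353, Z=5444036.3359
→ geod (Bowring, a=6378206.400): φ=59.00579600°, λ=153.37152400°, h=-39.4310 m

φ=59.005796°, λ=153.371524°, h=-39.431 m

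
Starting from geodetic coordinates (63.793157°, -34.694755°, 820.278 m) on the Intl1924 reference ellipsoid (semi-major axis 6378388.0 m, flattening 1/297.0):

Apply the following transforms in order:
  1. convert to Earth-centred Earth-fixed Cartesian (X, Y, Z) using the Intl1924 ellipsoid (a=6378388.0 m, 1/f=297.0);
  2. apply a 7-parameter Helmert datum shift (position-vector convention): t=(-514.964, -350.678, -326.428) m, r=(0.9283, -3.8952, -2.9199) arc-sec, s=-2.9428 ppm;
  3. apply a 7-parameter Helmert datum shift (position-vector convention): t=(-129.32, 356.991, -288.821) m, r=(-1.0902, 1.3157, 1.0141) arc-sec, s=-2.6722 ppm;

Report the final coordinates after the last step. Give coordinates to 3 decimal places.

start: φ=63.793157°, λ=-34.694755°, h=820.278 m
→ ECEF (a=6378388.000, f=1/297.0): X=2322534.8337, Y=-1607884.8335, Z=5700432.7689
→ Helmert 7p (PV): X=2321882.6244, Y=-1608289.3126, Z=5700126.1891
→ Helmert 7p (PV): X=2321791.3662, Y=-1607886.4808, Z=5699815.8262

X=2321791.366 m, Y=-1607886.481 m, Z=5699815.826 m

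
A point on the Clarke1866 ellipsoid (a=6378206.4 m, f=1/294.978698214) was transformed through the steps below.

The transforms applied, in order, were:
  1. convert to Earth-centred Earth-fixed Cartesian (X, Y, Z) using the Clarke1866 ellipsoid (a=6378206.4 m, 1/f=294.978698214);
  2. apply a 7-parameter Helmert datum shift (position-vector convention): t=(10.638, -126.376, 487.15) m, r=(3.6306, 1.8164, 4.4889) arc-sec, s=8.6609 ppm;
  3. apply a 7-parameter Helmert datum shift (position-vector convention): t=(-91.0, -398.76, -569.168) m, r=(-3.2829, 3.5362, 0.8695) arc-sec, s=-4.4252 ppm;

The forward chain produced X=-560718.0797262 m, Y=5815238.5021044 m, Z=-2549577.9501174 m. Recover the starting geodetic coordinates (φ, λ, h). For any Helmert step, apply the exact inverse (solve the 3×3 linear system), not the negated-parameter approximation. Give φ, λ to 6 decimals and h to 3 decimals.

start: X=-560718.0797, Y=5815238.5021, Z=-2549577.9501 m
→ Helmert⁻¹: X=-560561.3458, Y=5815705.9293, Z=-2548937.1098
→ Helmert⁻¹: X=-560418.1105, Y=5815749.2561, Z=-2549509.4816
→ geod (Bowring, a=6378206.400): φ=-23.71745300°, λ=95.50415000°, h=-16.7920 m

φ=-23.717453°, λ=95.504150°, h=-16.792 m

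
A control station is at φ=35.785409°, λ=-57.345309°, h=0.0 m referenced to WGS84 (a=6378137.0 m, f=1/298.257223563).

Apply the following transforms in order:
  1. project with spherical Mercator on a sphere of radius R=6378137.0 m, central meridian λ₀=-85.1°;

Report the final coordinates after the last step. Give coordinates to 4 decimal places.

start: φ=35.785409°, λ=-57.345309°, h=0.000 m
→ merc (R=6378137.0, λ₀=-85.1°): E=3089638.0692, N=4271134.0138

E=3089638.0692 m, N=4271134.0138 m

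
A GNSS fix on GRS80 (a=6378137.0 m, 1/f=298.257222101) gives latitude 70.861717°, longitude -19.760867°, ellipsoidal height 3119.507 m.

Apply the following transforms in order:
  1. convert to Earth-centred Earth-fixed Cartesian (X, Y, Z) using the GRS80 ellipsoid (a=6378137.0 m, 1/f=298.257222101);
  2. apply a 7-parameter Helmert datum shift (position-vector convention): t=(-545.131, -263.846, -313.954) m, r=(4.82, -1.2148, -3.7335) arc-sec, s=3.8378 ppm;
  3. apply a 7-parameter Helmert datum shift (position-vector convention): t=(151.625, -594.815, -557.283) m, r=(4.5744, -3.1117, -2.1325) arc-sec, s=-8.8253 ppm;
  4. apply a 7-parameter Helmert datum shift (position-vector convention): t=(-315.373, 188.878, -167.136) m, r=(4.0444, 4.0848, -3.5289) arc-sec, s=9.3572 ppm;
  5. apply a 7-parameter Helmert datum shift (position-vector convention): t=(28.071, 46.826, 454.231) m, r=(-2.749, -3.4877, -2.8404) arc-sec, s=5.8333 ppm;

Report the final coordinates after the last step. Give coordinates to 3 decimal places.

start: φ=70.861717°, λ=-19.760867°, h=3119.507 m
→ ECEF (a=6378137.000, f=1/298.257222101): X=1974796.2018, Y=-709447.1455, Z=6006188.1579
→ Helmert 7p (PV): X=1974210.4345, Y=-709889.8125, Z=6005892.3066
→ Helmert 7p (PV): X=1974246.6935, Y=-710631.9664, Z=6005296.0591
→ Helmert 7p (PV): X=1974056.5639, Y=-710601.2666, Z=6005132.0841
→ Helmert 7p (PV): X=1973984.8242, Y=-710505.7359, Z=6005664.1946

X=1973984.824 m, Y=-710505.736 m, Z=6005664.195 m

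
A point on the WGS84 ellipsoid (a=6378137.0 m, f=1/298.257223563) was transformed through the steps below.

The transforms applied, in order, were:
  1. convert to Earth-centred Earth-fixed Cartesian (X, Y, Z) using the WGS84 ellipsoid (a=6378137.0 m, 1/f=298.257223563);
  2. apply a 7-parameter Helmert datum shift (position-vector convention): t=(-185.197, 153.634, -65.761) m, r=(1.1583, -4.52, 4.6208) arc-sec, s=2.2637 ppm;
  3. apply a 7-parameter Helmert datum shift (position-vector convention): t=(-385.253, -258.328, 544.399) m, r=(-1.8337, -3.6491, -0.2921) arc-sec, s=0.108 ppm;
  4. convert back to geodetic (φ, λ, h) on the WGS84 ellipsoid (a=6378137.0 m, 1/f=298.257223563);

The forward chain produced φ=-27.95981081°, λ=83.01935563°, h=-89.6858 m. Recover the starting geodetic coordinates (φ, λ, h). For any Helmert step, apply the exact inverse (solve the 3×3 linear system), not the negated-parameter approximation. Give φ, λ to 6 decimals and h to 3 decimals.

start: φ=-27.959811°, λ=83.019356°, h=-89.686 m
→ ECEF (a=6378137.000, f=1/298.257223563): X=685176.1001, Y=5595939.2025, Z=-2972530.0835
→ Helmert⁻¹: X=685500.7570, Y=5596224.3272, Z=-2973036.5383
→ Helmert⁻¹: X=685744.6162, Y=5596025.9680, Z=-2973010.4995
→ geod (Bowring, a=6378137.000): φ=-27.96298300°, λ=83.01372800°, h=272.6910 m

φ=-27.962983°, λ=83.013728°, h=272.691 m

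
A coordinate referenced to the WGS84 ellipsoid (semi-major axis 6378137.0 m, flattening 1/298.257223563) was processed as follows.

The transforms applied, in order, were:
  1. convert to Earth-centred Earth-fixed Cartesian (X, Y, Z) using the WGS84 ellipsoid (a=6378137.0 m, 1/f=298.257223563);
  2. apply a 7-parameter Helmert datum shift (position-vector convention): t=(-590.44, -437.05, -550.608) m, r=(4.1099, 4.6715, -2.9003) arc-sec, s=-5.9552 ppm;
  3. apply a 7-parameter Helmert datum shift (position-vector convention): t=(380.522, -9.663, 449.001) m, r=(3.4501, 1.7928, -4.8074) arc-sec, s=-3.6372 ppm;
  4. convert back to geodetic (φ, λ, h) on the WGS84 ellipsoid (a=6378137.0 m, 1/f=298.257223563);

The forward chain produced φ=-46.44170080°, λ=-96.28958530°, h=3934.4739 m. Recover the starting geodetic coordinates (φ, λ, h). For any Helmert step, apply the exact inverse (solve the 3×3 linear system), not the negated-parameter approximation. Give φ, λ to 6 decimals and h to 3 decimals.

start: φ=-46.441701°, λ=-96.289585°, h=3934.474 m
→ ECEF (a=6378137.000, f=1/298.257223563): X=-482647.5711, Y=-4379064.6925, Z=-4602068.2880
→ Helmert⁻¹: X=-482887.7818, Y=-4379159.1951, Z=-4602464.9782
→ Helmert⁻¹: X=-482134.4194, Y=-4378846.6946, Z=-4601865.4450
→ geod (Bowring, a=6378137.000): φ=-46.44222200°, λ=-96.28326200°, h=3599.4420 m

φ=-46.442222°, λ=-96.283262°, h=3599.442 m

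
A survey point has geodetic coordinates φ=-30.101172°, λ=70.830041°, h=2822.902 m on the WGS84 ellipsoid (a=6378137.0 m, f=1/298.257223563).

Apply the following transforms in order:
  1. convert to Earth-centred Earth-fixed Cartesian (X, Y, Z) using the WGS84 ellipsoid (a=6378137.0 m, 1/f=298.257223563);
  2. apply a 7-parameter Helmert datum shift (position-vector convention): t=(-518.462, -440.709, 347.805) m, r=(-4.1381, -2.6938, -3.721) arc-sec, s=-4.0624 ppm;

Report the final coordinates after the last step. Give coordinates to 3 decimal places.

X=1813889.272 m, Y=5218151.003 m, Z=-3181217.510 m

start: φ=-30.101172°, λ=70.830041°, h=2822.902 m
→ ECEF (a=6378137.000, f=1/298.257223563): X=1814279.4095, Y=5218709.4691, Z=-3181497.2361
→ Helmert 7p (PV): X=1813889.2718, Y=5218151.0031, Z=-3181217.5101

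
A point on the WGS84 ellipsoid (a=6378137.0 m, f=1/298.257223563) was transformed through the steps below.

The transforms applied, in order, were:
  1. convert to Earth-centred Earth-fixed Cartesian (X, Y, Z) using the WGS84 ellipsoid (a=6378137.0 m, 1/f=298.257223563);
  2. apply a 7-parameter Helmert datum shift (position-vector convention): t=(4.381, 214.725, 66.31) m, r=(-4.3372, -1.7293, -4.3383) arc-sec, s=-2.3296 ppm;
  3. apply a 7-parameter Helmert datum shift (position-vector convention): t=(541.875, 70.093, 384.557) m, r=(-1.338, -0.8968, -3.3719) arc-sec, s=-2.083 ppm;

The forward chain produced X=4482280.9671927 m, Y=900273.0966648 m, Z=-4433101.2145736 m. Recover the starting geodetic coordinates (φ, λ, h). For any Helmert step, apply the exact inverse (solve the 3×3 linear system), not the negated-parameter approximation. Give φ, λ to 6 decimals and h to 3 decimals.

start: X=4482280.9672, Y=900273.0967, Z=-4433101.2146 m
→ Helmert⁻¹: X=4481714.4339, Y=900306.9026, Z=-4433508.6521
→ Helmert⁻¹: X=4481664.3874, Y=900281.7628, Z=-4433603.9338
→ geod (Bowring, a=6378137.000): φ=-44.31694600°, λ=11.35846700°, h=353.1530 m

φ=-44.316946°, λ=11.358467°, h=353.153 m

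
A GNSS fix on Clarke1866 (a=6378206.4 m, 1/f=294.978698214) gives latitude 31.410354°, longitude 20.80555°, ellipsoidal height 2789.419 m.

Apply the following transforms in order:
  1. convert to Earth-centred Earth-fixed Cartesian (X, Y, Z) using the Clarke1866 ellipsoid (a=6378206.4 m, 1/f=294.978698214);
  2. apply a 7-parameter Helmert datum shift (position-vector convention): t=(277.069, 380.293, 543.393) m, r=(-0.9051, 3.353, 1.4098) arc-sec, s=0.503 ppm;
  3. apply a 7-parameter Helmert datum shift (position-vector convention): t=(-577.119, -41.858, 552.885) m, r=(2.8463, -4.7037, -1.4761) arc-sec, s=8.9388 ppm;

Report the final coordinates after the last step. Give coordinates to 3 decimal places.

X=5095193.796 m, Y=1936475.028 m, Z=3307263.032 m

start: φ=31.410354°, λ=20.805550°, h=2789.419 m
→ ECEF (a=6378206.400, f=1/294.978698214): X=5095466.7679, Y=1936151.0693, Z=3306083.9317
→ Helmert 7p (PV): X=5095786.9096, Y=1936581.6705, Z=3306537.6608
→ Helmert 7p (PV): X=5095193.7962, Y=1936475.0276, Z=3307263.0322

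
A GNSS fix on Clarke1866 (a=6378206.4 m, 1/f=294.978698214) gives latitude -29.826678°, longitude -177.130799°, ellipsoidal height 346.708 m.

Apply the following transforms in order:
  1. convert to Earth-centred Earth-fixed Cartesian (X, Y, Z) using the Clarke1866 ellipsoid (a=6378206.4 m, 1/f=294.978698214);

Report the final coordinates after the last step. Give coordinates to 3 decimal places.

start: φ=-29.826678°, λ=-177.130799°, h=346.708 m
→ ECEF (a=6378206.400, f=1/294.978698214): X=-5531307.2170, Y=-277223.0657, Z=-3153720.3078

X=-5531307.217 m, Y=-277223.066 m, Z=-3153720.308 m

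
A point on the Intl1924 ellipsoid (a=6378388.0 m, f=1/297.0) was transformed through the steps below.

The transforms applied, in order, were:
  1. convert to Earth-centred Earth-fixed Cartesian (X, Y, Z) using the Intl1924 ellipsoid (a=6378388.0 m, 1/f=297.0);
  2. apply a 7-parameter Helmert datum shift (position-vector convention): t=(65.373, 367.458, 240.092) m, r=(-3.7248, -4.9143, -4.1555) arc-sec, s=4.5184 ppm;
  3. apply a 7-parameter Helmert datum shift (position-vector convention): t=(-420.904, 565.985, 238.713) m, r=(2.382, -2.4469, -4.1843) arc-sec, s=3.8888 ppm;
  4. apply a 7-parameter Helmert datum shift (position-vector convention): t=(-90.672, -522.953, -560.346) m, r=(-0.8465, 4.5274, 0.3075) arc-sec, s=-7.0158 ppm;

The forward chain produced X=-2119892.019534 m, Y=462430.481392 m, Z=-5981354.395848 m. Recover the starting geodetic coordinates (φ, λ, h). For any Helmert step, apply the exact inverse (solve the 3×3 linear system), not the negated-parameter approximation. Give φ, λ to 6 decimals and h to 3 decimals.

φ=-70.188483°, λ=167.703479°, h=3072.674 m

start: X=-2119892.0195, Y=462430.4814, Z=-5981354.3958 m
→ Helmert⁻¹: X=-2119684.2525, Y=462984.3877, Z=-5980880.6360
→ Helmert⁻¹: X=-2119335.4384, Y=462304.5404, Z=-5981076.2871
→ Helmert⁻¹: X=-2119543.0468, Y=462000.3051, Z=-5981230.5117
→ geod (Bowring, a=6378388.000): φ=-70.18848300°, λ=167.70347900°, h=3072.6740 m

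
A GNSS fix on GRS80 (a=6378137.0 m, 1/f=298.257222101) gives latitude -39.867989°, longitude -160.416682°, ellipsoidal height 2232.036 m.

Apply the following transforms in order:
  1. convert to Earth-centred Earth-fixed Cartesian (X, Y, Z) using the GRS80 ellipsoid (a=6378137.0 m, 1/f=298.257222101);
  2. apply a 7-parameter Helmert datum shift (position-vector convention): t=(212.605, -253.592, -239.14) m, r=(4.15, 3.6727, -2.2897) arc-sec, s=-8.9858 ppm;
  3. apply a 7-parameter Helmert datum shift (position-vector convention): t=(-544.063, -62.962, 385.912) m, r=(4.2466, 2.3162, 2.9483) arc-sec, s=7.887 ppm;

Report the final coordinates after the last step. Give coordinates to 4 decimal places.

start: φ=-39.867989°, λ=-160.416682°, h=2232.036 m
→ ECEF (a=6378137.000, f=1/298.257222101): X=-4620167.9168, Y=-1643652.1967, Z=-4068177.1173
→ Helmert 7p (PV): X=-4620004.4778, Y=-1643757.8821, Z=-4068330.5063
→ Helmert 7p (PV): X=-4620607.1678, Y=-1643816.0863, Z=-4067958.6437

X=-4620607.1678 m, Y=-1643816.0863 m, Z=-4067958.6437 m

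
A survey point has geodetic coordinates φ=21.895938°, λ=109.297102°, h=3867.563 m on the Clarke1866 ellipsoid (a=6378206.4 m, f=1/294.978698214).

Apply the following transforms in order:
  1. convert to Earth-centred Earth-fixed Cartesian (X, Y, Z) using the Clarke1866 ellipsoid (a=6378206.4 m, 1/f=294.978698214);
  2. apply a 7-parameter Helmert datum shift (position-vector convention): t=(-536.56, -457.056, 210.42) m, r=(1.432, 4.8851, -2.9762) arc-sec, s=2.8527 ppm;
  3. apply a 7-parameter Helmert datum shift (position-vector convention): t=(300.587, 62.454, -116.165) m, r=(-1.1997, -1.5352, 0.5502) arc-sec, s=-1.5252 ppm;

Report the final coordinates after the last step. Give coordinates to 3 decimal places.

start: φ=21.895938°, λ=109.297102°, h=3867.563 m
→ ECEF (a=6378206.400, f=1/294.978698214): X=-1957841.6795, Y=5591624.8694, Z=2365028.7622
→ Helmert 7p (PV): X=-1958247.1300, Y=5591195.5951, Z=2365331.1180
→ Helmert 7p (PV): X=-1957976.0753, Y=5591258.0554, Z=2365164.2504

X=-1957976.075 m, Y=5591258.055 m, Z=2365164.250 m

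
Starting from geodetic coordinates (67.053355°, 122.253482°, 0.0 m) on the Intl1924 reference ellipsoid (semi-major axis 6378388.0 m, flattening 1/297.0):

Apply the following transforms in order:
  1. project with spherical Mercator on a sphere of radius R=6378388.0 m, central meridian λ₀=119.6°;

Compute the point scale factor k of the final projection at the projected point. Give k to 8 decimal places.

2.56493277

start: φ=67.053355°, λ=122.253482°, h=0.000 m
→ into merc (λ₀=119.6°): φ=67.05335500°, λ−λ₀=2.65348200°
scale k = 2.56493277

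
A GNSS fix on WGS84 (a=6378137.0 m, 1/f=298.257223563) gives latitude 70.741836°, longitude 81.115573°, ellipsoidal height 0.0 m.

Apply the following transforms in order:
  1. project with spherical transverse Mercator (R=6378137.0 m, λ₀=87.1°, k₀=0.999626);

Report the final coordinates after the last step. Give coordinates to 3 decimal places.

start: φ=70.741836°, λ=81.115573°, h=0.000 m
→ tm (R=6378137.0, λ₀=87.1°): E=-219329.1966, N=7882825.1999

E=-219329.197 m, N=7882825.200 m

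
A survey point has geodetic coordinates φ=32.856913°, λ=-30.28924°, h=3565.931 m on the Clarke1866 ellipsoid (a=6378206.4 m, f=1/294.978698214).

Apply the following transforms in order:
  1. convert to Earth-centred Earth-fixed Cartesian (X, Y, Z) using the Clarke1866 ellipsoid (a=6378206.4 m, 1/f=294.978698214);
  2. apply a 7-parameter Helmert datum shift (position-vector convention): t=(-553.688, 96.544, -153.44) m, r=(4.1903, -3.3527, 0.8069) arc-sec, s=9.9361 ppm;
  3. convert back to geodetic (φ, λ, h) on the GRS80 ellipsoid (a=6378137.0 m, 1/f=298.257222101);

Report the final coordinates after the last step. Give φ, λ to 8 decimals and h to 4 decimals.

start: φ=32.856913°, λ=-30.289240°, h=3565.931 m
→ ECEF (a=6378206.400, f=1/294.978698214): X=4633673.2334, Y=-2706532.8091, Z=3442391.6685
→ Helmert 7p (PV): X=4633120.2196, Y=-2706514.9639, Z=3442292.7663
→ geod (Bowring, a=6378137.000): φ=32.85659141°, λ=-30.29205381°, h=3103.1214 m

φ=32.85659141°, λ=-30.29205381°, h=3103.1214 m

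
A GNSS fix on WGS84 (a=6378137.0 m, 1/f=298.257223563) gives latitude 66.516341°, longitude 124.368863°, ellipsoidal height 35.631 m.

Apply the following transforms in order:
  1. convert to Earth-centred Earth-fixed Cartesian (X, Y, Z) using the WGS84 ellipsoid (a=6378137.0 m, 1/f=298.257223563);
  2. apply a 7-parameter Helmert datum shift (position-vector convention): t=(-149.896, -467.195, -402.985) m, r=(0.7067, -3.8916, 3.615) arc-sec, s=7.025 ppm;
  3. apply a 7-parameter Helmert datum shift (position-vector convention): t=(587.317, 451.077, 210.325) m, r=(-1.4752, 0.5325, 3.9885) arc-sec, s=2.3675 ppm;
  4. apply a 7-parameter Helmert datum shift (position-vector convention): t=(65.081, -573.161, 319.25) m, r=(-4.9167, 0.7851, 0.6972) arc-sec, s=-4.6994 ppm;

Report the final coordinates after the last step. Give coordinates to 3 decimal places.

X=-1438511.402 m, Y=2103362.090 m, Z=5827239.907 m

start: φ=66.516341°, λ=124.368863°, h=35.631 m
→ ECEF (a=6378137.000, f=1/298.257223563): X=-1438849.7739, Y=2103838.8010, Z=5827161.9089
→ Helmert 7p (PV): X=-1439156.5919, Y=2103341.2030, Z=5826779.9209
→ Helmert 7p (PV): X=-1438598.3114, Y=2103811.1040, Z=5826992.7131
→ Helmert 7p (PV): X=-1438511.4020, Y=2103362.0901, Z=5827239.9075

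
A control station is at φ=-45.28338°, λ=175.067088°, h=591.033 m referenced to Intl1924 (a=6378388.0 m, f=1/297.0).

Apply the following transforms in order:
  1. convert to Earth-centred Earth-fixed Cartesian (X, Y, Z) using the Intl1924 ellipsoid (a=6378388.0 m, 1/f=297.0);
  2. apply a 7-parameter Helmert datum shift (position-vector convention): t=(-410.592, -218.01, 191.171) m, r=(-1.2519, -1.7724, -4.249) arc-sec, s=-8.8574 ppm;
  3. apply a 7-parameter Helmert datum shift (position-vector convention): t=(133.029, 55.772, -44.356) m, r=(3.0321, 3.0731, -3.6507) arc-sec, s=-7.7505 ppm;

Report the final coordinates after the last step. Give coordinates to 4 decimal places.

start: φ=-45.283380°, λ=175.067088°, h=591.033 m
→ ECEF (a=6378388.000, f=1/297.0): X=-4479239.2549, Y=386598.2798, Z=-4510063.7084
→ Helmert 7p (PV): X=-4479563.4548, Y=386441.7428, Z=-4509873.4254
→ Helmert 7p (PV): X=-4479456.0586, Y=386640.0980, Z=-4509810.4073

X=-4479456.0586 m, Y=386640.0980 m, Z=-4509810.4073 m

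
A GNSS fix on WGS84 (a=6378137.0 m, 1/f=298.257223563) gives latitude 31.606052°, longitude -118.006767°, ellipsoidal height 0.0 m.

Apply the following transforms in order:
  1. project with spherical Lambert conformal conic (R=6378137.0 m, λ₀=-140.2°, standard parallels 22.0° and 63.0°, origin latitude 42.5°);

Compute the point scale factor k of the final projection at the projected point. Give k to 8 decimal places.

start: φ=31.606052°, λ=-118.006767°, h=0.000 m
→ into lcc (λ₀=-140.2°): φ=31.60605200°, λ−λ₀=22.19323300°
scale k = 0.95587977

0.95587977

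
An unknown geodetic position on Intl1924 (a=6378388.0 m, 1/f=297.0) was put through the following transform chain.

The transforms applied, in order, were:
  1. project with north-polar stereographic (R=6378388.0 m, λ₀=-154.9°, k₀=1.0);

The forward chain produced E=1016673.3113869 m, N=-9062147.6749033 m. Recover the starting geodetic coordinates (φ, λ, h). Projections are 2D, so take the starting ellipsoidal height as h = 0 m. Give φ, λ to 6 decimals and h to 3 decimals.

start: E=1016673.3114, N=-9062147.6749 m
→ stereo⁻¹: φ=18.88292200°, λ=-148.49881000°

φ=18.882922°, λ=-148.498810°, h=0.000 m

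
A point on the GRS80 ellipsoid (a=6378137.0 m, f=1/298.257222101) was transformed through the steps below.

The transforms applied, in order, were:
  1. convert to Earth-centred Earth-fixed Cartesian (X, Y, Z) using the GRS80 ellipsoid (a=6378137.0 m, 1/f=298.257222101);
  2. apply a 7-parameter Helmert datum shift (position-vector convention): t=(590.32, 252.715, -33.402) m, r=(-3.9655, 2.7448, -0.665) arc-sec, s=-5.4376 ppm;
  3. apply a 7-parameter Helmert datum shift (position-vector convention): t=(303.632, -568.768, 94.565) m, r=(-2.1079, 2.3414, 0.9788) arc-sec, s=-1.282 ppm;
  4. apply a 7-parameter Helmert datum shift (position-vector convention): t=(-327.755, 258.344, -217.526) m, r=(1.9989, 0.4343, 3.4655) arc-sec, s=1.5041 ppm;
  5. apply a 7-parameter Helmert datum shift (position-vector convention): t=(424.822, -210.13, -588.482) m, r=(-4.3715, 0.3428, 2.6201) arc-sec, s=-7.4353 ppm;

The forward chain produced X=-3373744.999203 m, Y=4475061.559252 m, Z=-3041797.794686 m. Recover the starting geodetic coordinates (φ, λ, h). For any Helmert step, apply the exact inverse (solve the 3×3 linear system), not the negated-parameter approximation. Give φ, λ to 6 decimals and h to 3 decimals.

φ=-28.642606°, λ=127.015800°, h=3769.918 m

start: X=-3373744.9992, Y=4475061.5593, Z=-3041797.7947 m
→ Helmert⁻¹: X=-3374133.0058, Y=4475412.2776, Z=-3041142.6825
→ Helmert⁻¹: X=-3373718.5849, Y=4475174.4153, Z=-3040971.0549
→ Helmert⁻¹: X=-3373970.7828, Y=4475796.0097, Z=-3041062.0780
→ Helmert⁻¹: X=-3374553.4147, Y=4475615.2156, Z=-3041004.0727
→ geod (Bowring, a=6378137.000): φ=-28.64260600°, λ=127.01580000°, h=3769.9180 m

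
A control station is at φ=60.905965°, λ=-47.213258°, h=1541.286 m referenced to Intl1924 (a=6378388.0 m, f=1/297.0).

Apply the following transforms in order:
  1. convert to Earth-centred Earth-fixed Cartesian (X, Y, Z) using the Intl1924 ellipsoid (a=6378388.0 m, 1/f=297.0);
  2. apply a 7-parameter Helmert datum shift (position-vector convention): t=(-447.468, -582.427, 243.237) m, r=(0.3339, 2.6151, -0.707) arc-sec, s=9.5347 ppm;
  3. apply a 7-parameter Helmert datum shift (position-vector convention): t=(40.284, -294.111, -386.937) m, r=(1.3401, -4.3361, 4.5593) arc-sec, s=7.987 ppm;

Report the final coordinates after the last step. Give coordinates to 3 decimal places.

X=2112293.617 m, Y=-2283454.711 m, Z=5551675.250 m

start: φ=60.905965°, λ=-47.213258°, h=1541.286 m
→ ECEF (a=6378388.000, f=1/297.0): X=2112667.4704, Y=-2282532.5649, Z=5551722.5814
→ Helmert 7p (PV): X=2112302.7097, Y=-2283152.9839, Z=5551988.2720
→ Helmert 7p (PV): X=2112293.6173, Y=-2283454.7110, Z=5551675.2502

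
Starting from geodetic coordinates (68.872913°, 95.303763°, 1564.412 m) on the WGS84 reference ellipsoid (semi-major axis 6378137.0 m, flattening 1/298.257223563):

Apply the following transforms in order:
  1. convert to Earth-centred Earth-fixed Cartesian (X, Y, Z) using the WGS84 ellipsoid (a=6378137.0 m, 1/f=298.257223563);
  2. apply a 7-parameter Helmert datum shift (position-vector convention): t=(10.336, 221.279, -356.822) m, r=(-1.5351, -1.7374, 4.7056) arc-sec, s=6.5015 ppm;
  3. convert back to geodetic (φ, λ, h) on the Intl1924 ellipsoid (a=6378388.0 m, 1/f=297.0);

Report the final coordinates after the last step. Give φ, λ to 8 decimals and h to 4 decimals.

φ=68.87001053°, λ=95.30544003°, h=1180.3565 m

start: φ=68.872913°, λ=95.303763°, h=1564.412 m
→ ECEF (a=6378137.000, f=1/298.257223563): X=-213176.8214, Y=2296336.6115, Z=5928337.1588
→ Helmert 7p (PV): X=-213270.1946, Y=2296612.0780, Z=5927999.9939
→ geod (Bowring, a=6378388.000): φ=68.87001053°, λ=95.30544003°, h=1180.3565 m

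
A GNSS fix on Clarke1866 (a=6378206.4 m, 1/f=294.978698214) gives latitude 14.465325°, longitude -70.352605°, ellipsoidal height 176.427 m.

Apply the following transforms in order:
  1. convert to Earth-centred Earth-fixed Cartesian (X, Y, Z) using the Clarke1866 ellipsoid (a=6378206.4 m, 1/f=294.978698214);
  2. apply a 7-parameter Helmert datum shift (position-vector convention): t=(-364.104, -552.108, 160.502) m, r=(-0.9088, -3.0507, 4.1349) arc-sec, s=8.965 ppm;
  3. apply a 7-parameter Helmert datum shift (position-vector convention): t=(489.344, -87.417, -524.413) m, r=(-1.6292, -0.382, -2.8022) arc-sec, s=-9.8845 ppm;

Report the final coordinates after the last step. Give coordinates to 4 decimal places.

X=2077195.2541 m, Y=-5818432.0989 m, Z=1582573.0100 m

start: φ=14.465325°, λ=-70.352605°, h=176.427 m
→ ECEF (a=6378206.400, f=1/294.978698214): X=2077060.6799, Y=-5817830.8309, Z=1582832.2220
→ Helmert 7p (PV): X=2076808.4147, Y=-5818386.4835, Z=1583063.2680
→ Helmert 7p (PV): X=2077195.2541, Y=-5818432.0989, Z=1582573.0100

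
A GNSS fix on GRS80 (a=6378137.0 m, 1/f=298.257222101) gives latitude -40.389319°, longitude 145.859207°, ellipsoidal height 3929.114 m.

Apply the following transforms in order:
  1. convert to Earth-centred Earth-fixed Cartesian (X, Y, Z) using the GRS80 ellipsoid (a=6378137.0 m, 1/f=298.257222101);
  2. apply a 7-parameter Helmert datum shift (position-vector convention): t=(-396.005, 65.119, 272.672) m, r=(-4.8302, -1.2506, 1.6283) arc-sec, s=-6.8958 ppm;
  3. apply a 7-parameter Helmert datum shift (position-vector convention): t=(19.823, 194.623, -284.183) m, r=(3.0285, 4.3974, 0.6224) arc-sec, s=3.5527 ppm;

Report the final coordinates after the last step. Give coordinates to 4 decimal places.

start: φ=-40.389319°, λ=145.859207°, h=3929.114 m
→ ECEF (a=6378137.000, f=1/298.257222101): X=-4028888.5935, Y=2731948.0163, Z=-4113552.4929
→ Helmert 7p (PV): X=-4029253.4419, Y=2731866.1633, Z=-4113339.8568
→ Helmert 7p (PV): X=-4029343.8704, Y=2732118.7282, Z=-4113512.6416

X=-4029343.8704 m, Y=2732118.7282 m, Z=-4113512.6416 m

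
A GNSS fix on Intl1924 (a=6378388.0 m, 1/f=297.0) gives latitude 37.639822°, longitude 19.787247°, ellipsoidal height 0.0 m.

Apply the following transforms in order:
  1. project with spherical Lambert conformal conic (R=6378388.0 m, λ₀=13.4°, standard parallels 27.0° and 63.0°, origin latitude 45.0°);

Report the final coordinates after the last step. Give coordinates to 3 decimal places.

E=540093.551 m, N=-760159.935 m

start: φ=37.639822°, λ=19.787247°, h=0.000 m
→ lcc (R=6378388.0, λ₀=13.4°): E=540093.5507, N=-760159.9346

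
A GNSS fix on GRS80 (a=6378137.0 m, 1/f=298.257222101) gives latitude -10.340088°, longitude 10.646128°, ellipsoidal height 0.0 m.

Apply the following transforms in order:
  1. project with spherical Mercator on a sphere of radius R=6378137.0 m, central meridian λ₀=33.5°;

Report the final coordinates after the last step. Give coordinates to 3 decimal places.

start: φ=-10.340088°, λ=10.646128°, h=0.000 m
→ merc (R=6378137.0, λ₀=33.5°): E=-2544081.3937, N=-1157352.7824

E=-2544081.394 m, N=-1157352.782 m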